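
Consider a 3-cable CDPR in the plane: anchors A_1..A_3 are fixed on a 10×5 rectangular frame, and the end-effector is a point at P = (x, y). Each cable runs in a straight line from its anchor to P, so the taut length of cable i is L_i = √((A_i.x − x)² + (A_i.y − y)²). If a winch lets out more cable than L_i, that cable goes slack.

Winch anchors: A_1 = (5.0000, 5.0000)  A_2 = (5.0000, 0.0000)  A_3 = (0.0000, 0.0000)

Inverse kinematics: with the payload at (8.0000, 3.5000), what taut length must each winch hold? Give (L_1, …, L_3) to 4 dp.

L_1 = √((5.0000−8.0000)² + (5.0000−3.5000)²) = 3.3541
L_2 = √((5.0000−8.0000)² + (0.0000−3.5000)²) = 4.6098
L_3 = √((0.0000−8.0000)² + (0.0000−3.5000)²) = 8.7321

(3.3541, 4.6098, 8.7321)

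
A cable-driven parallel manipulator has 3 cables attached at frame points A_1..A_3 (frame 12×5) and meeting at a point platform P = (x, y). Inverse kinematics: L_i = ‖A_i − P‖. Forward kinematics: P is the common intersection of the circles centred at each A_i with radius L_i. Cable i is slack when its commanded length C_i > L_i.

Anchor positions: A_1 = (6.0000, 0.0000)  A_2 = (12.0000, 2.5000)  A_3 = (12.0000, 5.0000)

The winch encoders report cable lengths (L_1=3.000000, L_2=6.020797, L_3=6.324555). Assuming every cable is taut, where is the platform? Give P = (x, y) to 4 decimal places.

(6.0000, 3.0000)

circle eqns → linear via eq_j − eq_1; set c_j = A_j·A_j − L_j²
c_1 = 36.0000+0.0000−9.0000 = 27.0000
-12.0000·x − 5.0000·y = c_1−c_2 = -87.0000
-12.0000·x − 10.0000·y = c_1−c_3 = -102.0000
solve first two rows → x=6.0000, y=3.0000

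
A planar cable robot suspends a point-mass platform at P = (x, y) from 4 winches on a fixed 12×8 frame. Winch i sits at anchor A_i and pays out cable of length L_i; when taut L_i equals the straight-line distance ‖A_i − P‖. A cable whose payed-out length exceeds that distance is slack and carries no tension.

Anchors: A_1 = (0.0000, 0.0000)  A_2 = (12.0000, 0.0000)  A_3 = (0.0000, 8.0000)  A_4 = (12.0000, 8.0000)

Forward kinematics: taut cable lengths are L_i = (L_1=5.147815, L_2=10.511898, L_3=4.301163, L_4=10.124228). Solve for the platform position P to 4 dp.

each cable: (A_i−P)·(A_i−P) = L_i²; let k_i = ‖A_i‖²−L_i²
k_1 = 0.0000+0.0000−26.5000 = -26.5000
row 1: -24.0000x + 0.0000y = -60.0000  (k_2=33.5000)
row 2: 0.0000x − 16.0000y = -72.0000  (k_3=45.5000)
row 3: -24.0000x − 16.0000y = -132.0000  (k_4=105.5000)
Cramer on rows 1–2 → x = 2.5000, y = 4.5000
check cable 4: ‖A_4−P‖² = 102.5000 ≈ L_4² = 102.5000 ✓

(2.5000, 4.5000)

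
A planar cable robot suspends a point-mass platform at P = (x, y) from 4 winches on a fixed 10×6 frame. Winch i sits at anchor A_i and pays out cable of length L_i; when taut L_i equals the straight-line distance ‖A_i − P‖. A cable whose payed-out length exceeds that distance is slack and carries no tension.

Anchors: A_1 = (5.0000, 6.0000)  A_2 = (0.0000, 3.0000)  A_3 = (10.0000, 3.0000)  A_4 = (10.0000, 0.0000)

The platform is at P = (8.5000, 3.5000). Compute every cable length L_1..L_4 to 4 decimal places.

L_1: Δ = A_1−P = (-3.5000, 2.5000) → ‖Δ‖ = √18.5000 = 4.3012
L_2: Δ = A_2−P = (-8.5000, -0.5000) → ‖Δ‖ = √72.5000 = 8.5147
L_3: Δ = A_3−P = (1.5000, -0.5000) → ‖Δ‖ = √2.5000 = 1.5811
L_4: Δ = A_4−P = (1.5000, -3.5000) → ‖Δ‖ = √14.5000 = 3.8079

(4.3012, 8.5147, 1.5811, 3.8079)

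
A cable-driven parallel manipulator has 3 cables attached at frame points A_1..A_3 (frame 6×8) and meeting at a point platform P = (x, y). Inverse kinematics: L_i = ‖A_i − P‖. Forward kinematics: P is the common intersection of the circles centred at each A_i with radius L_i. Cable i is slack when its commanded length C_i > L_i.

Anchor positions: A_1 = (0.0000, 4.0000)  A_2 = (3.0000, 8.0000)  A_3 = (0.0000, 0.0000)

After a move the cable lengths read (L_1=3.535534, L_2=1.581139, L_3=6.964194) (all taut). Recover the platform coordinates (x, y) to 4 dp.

circle eqns → linear via eq_j − eq_1; set c_j = A_j·A_j − L_j²
c_1 = 0.0000+16.0000−12.5000 = 3.5000
-6.0000·x − 8.0000·y = c_1−c_2 = -67.0000
0.0000·x + 8.0000·y = c_1−c_3 = 52.0000
solve first two rows → x=2.5000, y=6.5000

(2.5000, 6.5000)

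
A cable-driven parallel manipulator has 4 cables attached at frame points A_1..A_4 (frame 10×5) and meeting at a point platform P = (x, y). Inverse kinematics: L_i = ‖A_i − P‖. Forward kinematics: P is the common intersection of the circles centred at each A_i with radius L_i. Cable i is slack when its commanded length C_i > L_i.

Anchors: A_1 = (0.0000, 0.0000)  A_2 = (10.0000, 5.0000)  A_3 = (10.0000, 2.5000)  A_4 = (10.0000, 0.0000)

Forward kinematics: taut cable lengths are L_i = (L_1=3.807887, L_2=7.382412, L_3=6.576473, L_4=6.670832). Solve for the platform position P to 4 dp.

(3.5000, 1.5000)

circle eqns → linear via eq_j − eq_1; set q_j = A_j·A_j − L_j²
q_1 = 0.0000+0.0000−14.5000 = -14.5000
-20.0000·x − 10.0000·y = q_1−q_2 = -85.0000
-20.0000·x − 5.0000·y = q_1−q_3 = -77.5000
-20.0000·x + 0.0000·y = q_1−q_4 = -70.0000
solve first two rows → x=3.5000, y=1.5000
check cable 4: ‖A_4−P‖² = 44.5000 ≈ L_4² = 44.5000 ✓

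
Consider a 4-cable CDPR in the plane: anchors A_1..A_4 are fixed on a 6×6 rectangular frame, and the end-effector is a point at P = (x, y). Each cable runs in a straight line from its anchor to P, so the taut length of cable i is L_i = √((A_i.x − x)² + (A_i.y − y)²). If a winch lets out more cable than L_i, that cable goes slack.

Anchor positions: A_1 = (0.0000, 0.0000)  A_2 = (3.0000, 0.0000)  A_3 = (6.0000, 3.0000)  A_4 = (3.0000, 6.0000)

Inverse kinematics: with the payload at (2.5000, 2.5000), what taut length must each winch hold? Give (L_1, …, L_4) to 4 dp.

cable 1: Δx=-2.5000, Δy=-2.5000; L_1 = √(Δx²+Δy²) = 3.5355
cable 2: Δx=0.5000, Δy=-2.5000; L_2 = √(Δx²+Δy²) = 2.5495
cable 3: Δx=3.5000, Δy=0.5000; L_3 = √(Δx²+Δy²) = 3.5355
cable 4: Δx=0.5000, Δy=3.5000; L_4 = √(Δx²+Δy²) = 3.5355

(3.5355, 2.5495, 3.5355, 3.5355)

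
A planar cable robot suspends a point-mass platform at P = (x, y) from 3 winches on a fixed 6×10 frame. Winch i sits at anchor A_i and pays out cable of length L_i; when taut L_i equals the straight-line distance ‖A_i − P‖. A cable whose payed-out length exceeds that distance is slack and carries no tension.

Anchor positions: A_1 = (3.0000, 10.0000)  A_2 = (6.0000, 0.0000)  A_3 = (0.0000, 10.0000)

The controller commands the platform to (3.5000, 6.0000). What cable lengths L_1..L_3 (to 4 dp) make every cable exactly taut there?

L_1 = √((3.0000−3.5000)² + (10.0000−6.0000)²) = 4.0311
L_2 = √((6.0000−3.5000)² + (0.0000−6.0000)²) = 6.5000
L_3 = √((0.0000−3.5000)² + (10.0000−6.0000)²) = 5.3151

(4.0311, 6.5000, 5.3151)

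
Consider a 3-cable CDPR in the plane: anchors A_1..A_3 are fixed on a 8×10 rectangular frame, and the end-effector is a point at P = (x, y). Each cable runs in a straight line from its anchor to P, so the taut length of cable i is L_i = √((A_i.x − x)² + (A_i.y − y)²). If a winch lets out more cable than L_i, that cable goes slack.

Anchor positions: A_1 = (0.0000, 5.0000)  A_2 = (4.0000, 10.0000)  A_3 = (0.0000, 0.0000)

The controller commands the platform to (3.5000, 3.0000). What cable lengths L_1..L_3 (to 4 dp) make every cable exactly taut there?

L_1 = √((0.0000−3.5000)² + (5.0000−3.0000)²) = 4.0311
L_2 = √((4.0000−3.5000)² + (10.0000−3.0000)²) = 7.0178
L_3 = √((0.0000−3.5000)² + (0.0000−3.0000)²) = 4.6098

(4.0311, 7.0178, 4.6098)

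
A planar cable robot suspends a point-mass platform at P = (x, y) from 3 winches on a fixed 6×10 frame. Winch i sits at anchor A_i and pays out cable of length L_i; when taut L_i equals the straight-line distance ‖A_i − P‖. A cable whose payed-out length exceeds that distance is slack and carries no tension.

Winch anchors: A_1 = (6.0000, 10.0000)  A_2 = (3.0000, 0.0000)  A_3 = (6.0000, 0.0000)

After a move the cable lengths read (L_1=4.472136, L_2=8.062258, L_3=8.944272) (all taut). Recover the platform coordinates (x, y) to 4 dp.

(2.0000, 8.0000)

circle eqns → linear via eq_j − eq_1; set q_j = A_j·A_j − L_j²
q_1 = 36.0000+100.0000−20.0000 = 116.0000
6.0000·x + 20.0000·y = q_1−q_2 = 172.0000
0.0000·x + 20.0000·y = q_1−q_3 = 160.0000
solve first two rows → x=2.0000, y=8.0000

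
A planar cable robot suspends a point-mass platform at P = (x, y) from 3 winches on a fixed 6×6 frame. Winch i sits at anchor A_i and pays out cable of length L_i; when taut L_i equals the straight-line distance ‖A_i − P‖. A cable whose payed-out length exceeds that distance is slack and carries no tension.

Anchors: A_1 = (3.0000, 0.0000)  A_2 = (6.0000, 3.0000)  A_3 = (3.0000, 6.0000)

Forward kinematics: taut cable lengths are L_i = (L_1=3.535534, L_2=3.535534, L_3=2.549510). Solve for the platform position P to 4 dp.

circle eqns → linear via eq_j − eq_1; set q_j = A_j·A_j − L_j²
q_1 = 9.0000+0.0000−12.5000 = -3.5000
-6.0000·x − 6.0000·y = q_1−q_2 = -36.0000
0.0000·x − 12.0000·y = q_1−q_3 = -42.0000
solve first two rows → x=2.5000, y=3.5000

(2.5000, 3.5000)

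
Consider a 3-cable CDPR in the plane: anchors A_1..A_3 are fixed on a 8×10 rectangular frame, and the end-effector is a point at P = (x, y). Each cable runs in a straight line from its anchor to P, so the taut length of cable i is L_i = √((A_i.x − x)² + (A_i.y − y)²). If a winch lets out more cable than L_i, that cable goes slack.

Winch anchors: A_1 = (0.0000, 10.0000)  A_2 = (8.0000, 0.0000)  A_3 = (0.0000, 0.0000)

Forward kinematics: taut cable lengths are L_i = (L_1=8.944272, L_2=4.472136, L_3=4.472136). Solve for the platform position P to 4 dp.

each cable: (A_i−P)·(A_i−P) = L_i²; let q_i = ‖A_i‖²−L_i²
q_1 = 0.0000+100.0000−80.0000 = 20.0000
row 1: -16.0000x + 20.0000y = -24.0000  (q_2=44.0000)
row 2: 0.0000x + 20.0000y = 40.0000  (q_3=-20.0000)
Cramer on rows 1–2 → x = 4.0000, y = 2.0000

(4.0000, 2.0000)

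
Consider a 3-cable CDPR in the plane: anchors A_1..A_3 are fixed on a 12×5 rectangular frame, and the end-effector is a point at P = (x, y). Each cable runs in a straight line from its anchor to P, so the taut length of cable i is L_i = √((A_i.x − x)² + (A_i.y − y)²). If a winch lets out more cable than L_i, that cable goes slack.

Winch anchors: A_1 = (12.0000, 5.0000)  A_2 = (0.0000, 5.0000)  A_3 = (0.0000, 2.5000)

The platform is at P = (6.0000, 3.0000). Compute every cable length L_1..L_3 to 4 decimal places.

(6.3246, 6.3246, 6.0208)

L_1 = √((12.0000−6.0000)² + (5.0000−3.0000)²) = 6.3246
L_2 = √((0.0000−6.0000)² + (5.0000−3.0000)²) = 6.3246
L_3 = √((0.0000−6.0000)² + (2.5000−3.0000)²) = 6.0208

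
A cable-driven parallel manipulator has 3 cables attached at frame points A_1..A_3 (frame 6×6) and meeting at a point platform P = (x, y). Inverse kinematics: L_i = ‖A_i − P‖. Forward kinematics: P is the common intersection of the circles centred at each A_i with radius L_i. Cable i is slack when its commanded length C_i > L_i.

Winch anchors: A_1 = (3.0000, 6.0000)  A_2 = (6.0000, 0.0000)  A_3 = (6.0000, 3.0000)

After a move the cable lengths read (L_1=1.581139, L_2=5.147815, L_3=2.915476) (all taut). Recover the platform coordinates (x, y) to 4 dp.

(3.5000, 4.5000)

expand ‖A_i−P‖²=L_i² and subtract eq 1 (k_i ≔ ‖A_i‖²−L_i²)
k_1 = 9.0000+36.0000−2.5000 = 42.5000
eq1−eq2 → [-6.0000  12.0000]·P = 33.0000
eq1−eq3 → [-6.0000  6.0000]·P = 6.0000
2×2 solve → P = (3.5000, 4.5000)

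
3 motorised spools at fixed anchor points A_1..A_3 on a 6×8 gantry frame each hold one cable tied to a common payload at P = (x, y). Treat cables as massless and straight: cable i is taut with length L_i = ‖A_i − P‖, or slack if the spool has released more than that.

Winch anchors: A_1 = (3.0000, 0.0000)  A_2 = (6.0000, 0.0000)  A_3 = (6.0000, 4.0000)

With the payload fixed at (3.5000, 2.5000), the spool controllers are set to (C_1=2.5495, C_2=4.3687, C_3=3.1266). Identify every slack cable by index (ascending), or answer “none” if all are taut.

cable 1: L_1 = ‖A_1−P‖ = 2.5495;  C_1 = 2.5495 → taut
cable 2: L_2 = ‖A_2−P‖ = 3.5355;  C_2 = 4.3687 → slack
cable 3: L_3 = ‖A_3−P‖ = 2.9155;  C_3 = 3.1266 → slack

2, 3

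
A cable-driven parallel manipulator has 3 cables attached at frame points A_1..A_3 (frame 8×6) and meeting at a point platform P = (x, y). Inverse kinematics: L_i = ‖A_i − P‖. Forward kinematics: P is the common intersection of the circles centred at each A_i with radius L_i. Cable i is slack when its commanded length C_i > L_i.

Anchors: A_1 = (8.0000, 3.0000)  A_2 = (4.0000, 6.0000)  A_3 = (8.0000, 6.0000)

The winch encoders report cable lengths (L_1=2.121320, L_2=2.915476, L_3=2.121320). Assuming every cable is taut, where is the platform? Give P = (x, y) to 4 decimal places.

(6.5000, 4.5000)

each cable: (A_i−P)·(A_i−P) = L_i²; let k_i = ‖A_i‖²−L_i²
k_1 = 64.0000+9.0000−4.5000 = 68.5000
row 1: 8.0000x − 6.0000y = 25.0000  (k_2=43.5000)
row 2: 0.0000x − 6.0000y = -27.0000  (k_3=95.5000)
Cramer on rows 1–2 → x = 6.5000, y = 4.5000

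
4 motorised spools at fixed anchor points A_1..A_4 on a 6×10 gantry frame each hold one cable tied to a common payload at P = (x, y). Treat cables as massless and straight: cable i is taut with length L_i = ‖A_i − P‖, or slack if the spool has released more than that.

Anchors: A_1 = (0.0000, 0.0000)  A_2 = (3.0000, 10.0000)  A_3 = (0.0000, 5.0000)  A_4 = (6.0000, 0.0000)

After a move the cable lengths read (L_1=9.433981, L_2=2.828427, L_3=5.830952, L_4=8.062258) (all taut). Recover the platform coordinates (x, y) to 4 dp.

expand ‖A_i−P‖²=L_i² and subtract eq 1 (k_i ≔ ‖A_i‖²−L_i²)
k_1 = 0.0000+0.0000−89.0000 = -89.0000
eq1−eq2 → [-6.0000  -20.0000]·P = -190.0000
eq1−eq3 → [0.0000  -10.0000]·P = -80.0000
eq1−eq4 → [-12.0000  0.0000]·P = -60.0000
2×2 solve → P = (5.0000, 8.0000)
check cable 4: ‖A_4−P‖² = 65.0000 ≈ L_4² = 65.0000 ✓

(5.0000, 8.0000)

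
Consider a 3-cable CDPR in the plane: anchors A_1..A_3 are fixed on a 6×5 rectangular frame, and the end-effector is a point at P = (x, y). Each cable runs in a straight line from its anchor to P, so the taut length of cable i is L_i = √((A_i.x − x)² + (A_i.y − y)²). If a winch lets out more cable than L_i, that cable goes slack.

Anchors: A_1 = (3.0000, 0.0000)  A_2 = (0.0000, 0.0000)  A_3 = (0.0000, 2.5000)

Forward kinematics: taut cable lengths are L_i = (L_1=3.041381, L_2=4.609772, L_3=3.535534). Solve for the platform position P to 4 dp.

each cable: (A_i−P)·(A_i−P) = L_i²; let k_i = ‖A_i‖²−L_i²
k_1 = 9.0000+0.0000−9.2500 = -0.2500
row 1: 6.0000x + 0.0000y = 21.0000  (k_2=-21.2500)
row 2: 6.0000x − 5.0000y = 6.0000  (k_3=-6.2500)
Cramer on rows 1–2 → x = 3.5000, y = 3.0000

(3.5000, 3.0000)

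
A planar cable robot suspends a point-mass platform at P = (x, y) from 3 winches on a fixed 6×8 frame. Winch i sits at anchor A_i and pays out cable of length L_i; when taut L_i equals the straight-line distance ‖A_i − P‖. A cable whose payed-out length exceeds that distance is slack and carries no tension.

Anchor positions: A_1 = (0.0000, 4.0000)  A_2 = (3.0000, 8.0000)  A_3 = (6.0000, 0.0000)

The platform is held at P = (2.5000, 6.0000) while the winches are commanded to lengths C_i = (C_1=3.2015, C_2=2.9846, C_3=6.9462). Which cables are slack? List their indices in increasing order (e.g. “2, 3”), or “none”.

2

cable 1: √((-2.5000)²+(-2.0000)²)=3.2016, C_1=3.2015: taut
cable 2: √((0.5000)²+(2.0000)²)=2.0616, C_2=2.9846: slack
cable 3: √((3.5000)²+(-6.0000)²)=6.9462, C_3=6.9462: taut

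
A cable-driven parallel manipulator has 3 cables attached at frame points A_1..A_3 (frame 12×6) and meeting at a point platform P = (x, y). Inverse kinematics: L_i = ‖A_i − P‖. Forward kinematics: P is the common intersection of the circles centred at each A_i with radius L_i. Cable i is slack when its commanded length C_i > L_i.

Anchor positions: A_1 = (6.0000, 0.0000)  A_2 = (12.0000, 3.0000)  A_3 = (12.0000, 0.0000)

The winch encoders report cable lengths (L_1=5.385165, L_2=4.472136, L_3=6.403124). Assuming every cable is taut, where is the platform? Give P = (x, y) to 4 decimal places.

(8.0000, 5.0000)

circle eqns → linear via eq_j − eq_1; set k_j = A_j·A_j − L_j²
k_1 = 36.0000+0.0000−29.0000 = 7.0000
-12.0000·x − 6.0000·y = k_1−k_2 = -126.0000
-12.0000·x + 0.0000·y = k_1−k_3 = -96.0000
solve first two rows → x=8.0000, y=5.0000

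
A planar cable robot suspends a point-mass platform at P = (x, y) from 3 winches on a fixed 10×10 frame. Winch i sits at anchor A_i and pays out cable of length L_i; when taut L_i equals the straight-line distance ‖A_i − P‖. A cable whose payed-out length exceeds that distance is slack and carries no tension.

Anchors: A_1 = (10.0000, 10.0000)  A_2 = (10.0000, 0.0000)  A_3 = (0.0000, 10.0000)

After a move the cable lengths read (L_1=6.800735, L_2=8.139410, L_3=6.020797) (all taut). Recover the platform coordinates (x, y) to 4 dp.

expand ‖A_i−P‖²=L_i² and subtract eq 1 (k_i ≔ ‖A_i‖²−L_i²)
k_1 = 100.0000+100.0000−46.2500 = 153.7500
eq1−eq2 → [0.0000  20.0000]·P = 120.0000
eq1−eq3 → [20.0000  0.0000]·P = 90.0000
2×2 solve → P = (4.5000, 6.0000)

(4.5000, 6.0000)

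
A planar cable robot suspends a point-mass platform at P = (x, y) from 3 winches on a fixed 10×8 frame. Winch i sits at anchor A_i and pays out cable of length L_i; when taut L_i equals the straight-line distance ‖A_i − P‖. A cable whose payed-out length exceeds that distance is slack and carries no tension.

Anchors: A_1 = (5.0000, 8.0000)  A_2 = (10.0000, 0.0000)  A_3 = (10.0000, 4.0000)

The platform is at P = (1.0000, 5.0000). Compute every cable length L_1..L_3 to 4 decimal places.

(5.0000, 10.2956, 9.0554)

cable 1: Δx=4.0000, Δy=3.0000; L_1 = √(Δx²+Δy²) = 5.0000
cable 2: Δx=9.0000, Δy=-5.0000; L_2 = √(Δx²+Δy²) = 10.2956
cable 3: Δx=9.0000, Δy=-1.0000; L_3 = √(Δx²+Δy²) = 9.0554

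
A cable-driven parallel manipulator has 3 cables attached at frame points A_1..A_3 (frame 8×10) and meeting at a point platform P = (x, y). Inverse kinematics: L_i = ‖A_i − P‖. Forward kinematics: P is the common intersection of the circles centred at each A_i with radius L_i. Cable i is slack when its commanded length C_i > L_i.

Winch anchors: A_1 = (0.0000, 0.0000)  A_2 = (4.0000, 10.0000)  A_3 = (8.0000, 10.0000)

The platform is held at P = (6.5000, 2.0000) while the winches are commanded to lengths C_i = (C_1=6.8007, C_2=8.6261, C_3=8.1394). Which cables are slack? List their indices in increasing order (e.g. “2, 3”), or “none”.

2

cable 1: L_1 = ‖A_1−P‖ = 6.8007;  C_1 = 6.8007 → taut
cable 2: L_2 = ‖A_2−P‖ = 8.3815;  C_2 = 8.6261 → slack
cable 3: L_3 = ‖A_3−P‖ = 8.1394;  C_3 = 8.1394 → taut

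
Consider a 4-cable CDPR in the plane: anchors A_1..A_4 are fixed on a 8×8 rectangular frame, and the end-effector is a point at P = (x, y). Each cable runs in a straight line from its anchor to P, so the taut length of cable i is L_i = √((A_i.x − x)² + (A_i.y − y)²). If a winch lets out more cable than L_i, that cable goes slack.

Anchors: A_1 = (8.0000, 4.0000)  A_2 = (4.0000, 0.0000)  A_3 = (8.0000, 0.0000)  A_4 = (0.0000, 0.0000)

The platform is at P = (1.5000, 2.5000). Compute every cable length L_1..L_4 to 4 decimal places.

(6.6708, 3.5355, 6.9642, 2.9155)

L_1: Δ = A_1−P = (6.5000, 1.5000) → ‖Δ‖ = √44.5000 = 6.6708
L_2: Δ = A_2−P = (2.5000, -2.5000) → ‖Δ‖ = √12.5000 = 3.5355
L_3: Δ = A_3−P = (6.5000, -2.5000) → ‖Δ‖ = √48.5000 = 6.9642
L_4: Δ = A_4−P = (-1.5000, -2.5000) → ‖Δ‖ = √8.5000 = 2.9155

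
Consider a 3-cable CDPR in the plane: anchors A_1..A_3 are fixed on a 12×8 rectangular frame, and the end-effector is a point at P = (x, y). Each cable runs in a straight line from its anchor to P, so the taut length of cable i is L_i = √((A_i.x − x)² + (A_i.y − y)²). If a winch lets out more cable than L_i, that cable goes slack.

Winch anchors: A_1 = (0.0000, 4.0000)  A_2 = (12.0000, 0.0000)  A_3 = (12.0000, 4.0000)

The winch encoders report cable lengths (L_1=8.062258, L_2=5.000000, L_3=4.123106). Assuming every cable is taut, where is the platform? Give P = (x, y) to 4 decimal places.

circle eqns → linear via eq_j − eq_1; set c_j = A_j·A_j − L_j²
c_1 = 0.0000+16.0000−65.0000 = -49.0000
-24.0000·x + 8.0000·y = c_1−c_2 = -168.0000
-24.0000·x + 0.0000·y = c_1−c_3 = -192.0000
solve first two rows → x=8.0000, y=3.0000

(8.0000, 3.0000)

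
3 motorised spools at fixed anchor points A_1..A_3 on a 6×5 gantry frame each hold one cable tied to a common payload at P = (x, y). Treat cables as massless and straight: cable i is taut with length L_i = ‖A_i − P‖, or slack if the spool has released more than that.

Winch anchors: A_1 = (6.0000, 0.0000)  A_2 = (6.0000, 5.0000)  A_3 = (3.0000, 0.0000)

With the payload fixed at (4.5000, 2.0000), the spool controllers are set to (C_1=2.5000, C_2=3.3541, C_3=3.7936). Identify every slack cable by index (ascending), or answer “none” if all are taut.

3

cable 1: L_1 = ‖A_1−P‖ = 2.5000;  C_1 = 2.5000 → taut
cable 2: L_2 = ‖A_2−P‖ = 3.3541;  C_2 = 3.3541 → taut
cable 3: L_3 = ‖A_3−P‖ = 2.5000;  C_3 = 3.7936 → slack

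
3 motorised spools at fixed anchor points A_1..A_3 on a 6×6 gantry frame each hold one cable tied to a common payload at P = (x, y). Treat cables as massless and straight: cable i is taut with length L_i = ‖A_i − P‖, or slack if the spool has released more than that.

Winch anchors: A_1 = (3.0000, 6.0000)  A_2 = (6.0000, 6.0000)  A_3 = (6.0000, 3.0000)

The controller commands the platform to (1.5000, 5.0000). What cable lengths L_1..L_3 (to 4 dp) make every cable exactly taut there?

L_1 = √((3.0000−1.5000)² + (6.0000−5.0000)²) = 1.8028
L_2 = √((6.0000−1.5000)² + (6.0000−5.0000)²) = 4.6098
L_3 = √((6.0000−1.5000)² + (3.0000−5.0000)²) = 4.9244

(1.8028, 4.6098, 4.9244)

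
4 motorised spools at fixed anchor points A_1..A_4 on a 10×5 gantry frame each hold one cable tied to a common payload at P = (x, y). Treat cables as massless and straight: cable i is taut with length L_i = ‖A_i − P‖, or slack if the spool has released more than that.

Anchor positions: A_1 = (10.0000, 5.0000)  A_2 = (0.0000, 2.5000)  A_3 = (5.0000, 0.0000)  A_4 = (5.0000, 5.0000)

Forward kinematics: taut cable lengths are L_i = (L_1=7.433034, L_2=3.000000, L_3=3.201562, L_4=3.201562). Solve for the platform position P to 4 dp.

(3.0000, 2.5000)

expand ‖A_i−P‖²=L_i² and subtract eq 1 (k_i ≔ ‖A_i‖²−L_i²)
k_1 = 100.0000+25.0000−55.2500 = 69.7500
eq1−eq2 → [20.0000  5.0000]·P = 72.5000
eq1−eq3 → [10.0000  10.0000]·P = 55.0000
eq1−eq4 → [10.0000  0.0000]·P = 30.0000
2×2 solve → P = (3.0000, 2.5000)
check cable 4: ‖A_4−P‖² = 10.2500 ≈ L_4² = 10.2500 ✓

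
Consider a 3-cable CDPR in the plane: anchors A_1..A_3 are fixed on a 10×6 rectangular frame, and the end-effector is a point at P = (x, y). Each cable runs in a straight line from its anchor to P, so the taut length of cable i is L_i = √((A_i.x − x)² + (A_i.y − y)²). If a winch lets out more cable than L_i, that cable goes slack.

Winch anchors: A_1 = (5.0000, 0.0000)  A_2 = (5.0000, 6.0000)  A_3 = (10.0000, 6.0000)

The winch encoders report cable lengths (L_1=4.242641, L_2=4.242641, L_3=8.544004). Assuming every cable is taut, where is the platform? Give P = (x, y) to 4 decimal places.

circle eqns → linear via eq_j − eq_1; set c_j = A_j·A_j − L_j²
c_1 = 25.0000+0.0000−18.0000 = 7.0000
0.0000·x − 12.0000·y = c_1−c_2 = -36.0000
-10.0000·x − 12.0000·y = c_1−c_3 = -56.0000
solve first two rows → x=2.0000, y=3.0000

(2.0000, 3.0000)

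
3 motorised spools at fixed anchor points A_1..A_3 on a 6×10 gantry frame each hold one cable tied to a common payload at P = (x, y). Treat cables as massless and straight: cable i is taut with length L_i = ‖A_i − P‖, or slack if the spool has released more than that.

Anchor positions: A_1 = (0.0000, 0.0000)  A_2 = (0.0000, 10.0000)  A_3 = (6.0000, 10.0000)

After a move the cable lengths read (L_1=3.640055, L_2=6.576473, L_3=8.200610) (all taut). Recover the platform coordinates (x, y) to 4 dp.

(1.0000, 3.5000)

expand ‖A_i−P‖²=L_i² and subtract eq 1 (c_i ≔ ‖A_i‖²−L_i²)
c_1 = 0.0000+0.0000−13.2500 = -13.2500
eq1−eq2 → [0.0000  -20.0000]·P = -70.0000
eq1−eq3 → [-12.0000  -20.0000]·P = -82.0000
2×2 solve → P = (1.0000, 3.5000)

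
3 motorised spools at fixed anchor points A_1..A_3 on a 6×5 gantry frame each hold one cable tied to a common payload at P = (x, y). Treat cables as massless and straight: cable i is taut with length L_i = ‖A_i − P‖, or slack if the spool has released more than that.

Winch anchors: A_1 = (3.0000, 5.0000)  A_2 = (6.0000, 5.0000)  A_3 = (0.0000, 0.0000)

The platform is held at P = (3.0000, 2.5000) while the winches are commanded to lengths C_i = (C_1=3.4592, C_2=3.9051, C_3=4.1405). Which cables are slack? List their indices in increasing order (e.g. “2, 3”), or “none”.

1, 3

cable 1: √((0.0000)²+(2.5000)²)=2.5000, C_1=3.4592: slack
cable 2: √((3.0000)²+(2.5000)²)=3.9051, C_2=3.9051: taut
cable 3: √((-3.0000)²+(-2.5000)²)=3.9051, C_3=4.1405: slack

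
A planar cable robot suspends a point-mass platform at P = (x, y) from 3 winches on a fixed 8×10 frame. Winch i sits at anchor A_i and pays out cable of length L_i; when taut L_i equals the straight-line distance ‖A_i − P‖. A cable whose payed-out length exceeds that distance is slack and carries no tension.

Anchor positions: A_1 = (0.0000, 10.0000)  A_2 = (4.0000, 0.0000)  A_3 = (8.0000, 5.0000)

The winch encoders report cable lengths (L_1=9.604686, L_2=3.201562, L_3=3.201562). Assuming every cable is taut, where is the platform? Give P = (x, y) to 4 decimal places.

each cable: (A_i−P)·(A_i−P) = L_i²; let k_i = ‖A_i‖²−L_i²
k_1 = 0.0000+100.0000−92.2500 = 7.7500
row 1: -8.0000x + 20.0000y = 2.0000  (k_2=5.7500)
row 2: -16.0000x + 10.0000y = -71.0000  (k_3=78.7500)
Cramer on rows 1–2 → x = 6.0000, y = 2.5000

(6.0000, 2.5000)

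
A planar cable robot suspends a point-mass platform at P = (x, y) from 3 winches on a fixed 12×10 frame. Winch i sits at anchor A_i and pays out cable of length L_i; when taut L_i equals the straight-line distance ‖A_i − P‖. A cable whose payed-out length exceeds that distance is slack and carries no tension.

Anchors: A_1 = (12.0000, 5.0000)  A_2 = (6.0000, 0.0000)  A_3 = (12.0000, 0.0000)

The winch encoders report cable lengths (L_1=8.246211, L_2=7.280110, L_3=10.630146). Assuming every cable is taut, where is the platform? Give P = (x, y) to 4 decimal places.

each cable: (A_i−P)·(A_i−P) = L_i²; let c_i = ‖A_i‖²−L_i²
c_1 = 144.0000+25.0000−68.0000 = 101.0000
row 1: 12.0000x + 10.0000y = 118.0000  (c_2=-17.0000)
row 2: 0.0000x + 10.0000y = 70.0000  (c_3=31.0000)
Cramer on rows 1–2 → x = 4.0000, y = 7.0000

(4.0000, 7.0000)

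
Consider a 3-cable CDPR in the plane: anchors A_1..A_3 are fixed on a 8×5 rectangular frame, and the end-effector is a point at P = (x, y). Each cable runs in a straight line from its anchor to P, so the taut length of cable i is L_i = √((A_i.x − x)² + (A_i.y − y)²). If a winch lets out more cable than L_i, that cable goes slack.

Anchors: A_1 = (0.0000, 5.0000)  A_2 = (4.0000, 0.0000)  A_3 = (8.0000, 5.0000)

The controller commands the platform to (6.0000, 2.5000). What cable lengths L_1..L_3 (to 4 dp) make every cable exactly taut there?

L_1 = √((0.0000−6.0000)² + (5.0000−2.5000)²) = 6.5000
L_2 = √((4.0000−6.0000)² + (0.0000−2.5000)²) = 3.2016
L_3 = √((8.0000−6.0000)² + (5.0000−2.5000)²) = 3.2016

(6.5000, 3.2016, 3.2016)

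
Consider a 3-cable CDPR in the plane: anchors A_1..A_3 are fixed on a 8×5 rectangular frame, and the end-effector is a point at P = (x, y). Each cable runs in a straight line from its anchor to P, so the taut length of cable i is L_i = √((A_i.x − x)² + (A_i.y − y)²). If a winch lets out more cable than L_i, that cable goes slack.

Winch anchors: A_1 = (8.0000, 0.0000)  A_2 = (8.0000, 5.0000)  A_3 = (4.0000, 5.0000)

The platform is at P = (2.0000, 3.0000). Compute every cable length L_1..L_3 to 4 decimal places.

L_1: Δ = A_1−P = (6.0000, -3.0000) → ‖Δ‖ = √45.0000 = 6.7082
L_2: Δ = A_2−P = (6.0000, 2.0000) → ‖Δ‖ = √40.0000 = 6.3246
L_3: Δ = A_3−P = (2.0000, 2.0000) → ‖Δ‖ = √8.0000 = 2.8284

(6.7082, 6.3246, 2.8284)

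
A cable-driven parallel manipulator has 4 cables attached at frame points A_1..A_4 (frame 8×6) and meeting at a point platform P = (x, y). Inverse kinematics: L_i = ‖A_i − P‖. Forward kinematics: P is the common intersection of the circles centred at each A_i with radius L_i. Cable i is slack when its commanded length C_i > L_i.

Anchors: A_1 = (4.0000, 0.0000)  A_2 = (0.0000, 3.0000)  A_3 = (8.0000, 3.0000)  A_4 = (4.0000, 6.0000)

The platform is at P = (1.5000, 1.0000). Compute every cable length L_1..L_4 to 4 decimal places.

(2.6926, 2.5000, 6.8007, 5.5902)

cable 1: Δx=2.5000, Δy=-1.0000; L_1 = √(Δx²+Δy²) = 2.6926
cable 2: Δx=-1.5000, Δy=2.0000; L_2 = √(Δx²+Δy²) = 2.5000
cable 3: Δx=6.5000, Δy=2.0000; L_3 = √(Δx²+Δy²) = 6.8007
cable 4: Δx=2.5000, Δy=5.0000; L_4 = √(Δx²+Δy²) = 5.5902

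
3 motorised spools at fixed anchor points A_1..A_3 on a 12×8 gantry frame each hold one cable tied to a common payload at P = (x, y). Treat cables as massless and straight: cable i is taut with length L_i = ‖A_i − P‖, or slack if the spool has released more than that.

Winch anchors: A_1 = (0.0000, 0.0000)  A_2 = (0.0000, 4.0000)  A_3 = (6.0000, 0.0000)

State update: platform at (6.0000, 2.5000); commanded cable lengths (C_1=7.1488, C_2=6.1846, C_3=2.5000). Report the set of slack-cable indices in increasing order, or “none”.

1

cable 1: L_1 = ‖A_1−P‖ = 6.5000;  C_1 = 7.1488 → slack
cable 2: L_2 = ‖A_2−P‖ = 6.1847;  C_2 = 6.1846 → taut
cable 3: L_3 = ‖A_3−P‖ = 2.5000;  C_3 = 2.5000 → taut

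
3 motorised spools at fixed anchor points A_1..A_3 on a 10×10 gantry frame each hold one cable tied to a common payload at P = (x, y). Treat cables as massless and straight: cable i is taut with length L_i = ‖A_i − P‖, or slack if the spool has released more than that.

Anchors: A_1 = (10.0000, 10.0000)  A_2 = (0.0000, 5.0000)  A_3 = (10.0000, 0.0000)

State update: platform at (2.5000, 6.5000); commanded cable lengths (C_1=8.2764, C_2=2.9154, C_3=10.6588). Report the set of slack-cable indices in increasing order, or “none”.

3

cable 1: √((7.5000)²+(3.5000)²)=8.2765, C_1=8.2764: taut
cable 2: √((-2.5000)²+(-1.5000)²)=2.9155, C_2=2.9154: taut
cable 3: √((7.5000)²+(-6.5000)²)=9.9247, C_3=10.6588: slack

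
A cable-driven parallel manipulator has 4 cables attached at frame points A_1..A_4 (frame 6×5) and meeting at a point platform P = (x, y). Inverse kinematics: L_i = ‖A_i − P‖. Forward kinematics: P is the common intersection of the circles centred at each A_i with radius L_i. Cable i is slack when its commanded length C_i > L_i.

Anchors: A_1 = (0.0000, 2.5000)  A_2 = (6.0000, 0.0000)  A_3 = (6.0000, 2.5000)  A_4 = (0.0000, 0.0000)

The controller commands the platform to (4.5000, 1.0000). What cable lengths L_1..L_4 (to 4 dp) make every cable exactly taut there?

(4.7434, 1.8028, 2.1213, 4.6098)

cable 1: Δx=-4.5000, Δy=1.5000; L_1 = √(Δx²+Δy²) = 4.7434
cable 2: Δx=1.5000, Δy=-1.0000; L_2 = √(Δx²+Δy²) = 1.8028
cable 3: Δx=1.5000, Δy=1.5000; L_3 = √(Δx²+Δy²) = 2.1213
cable 4: Δx=-4.5000, Δy=-1.0000; L_4 = √(Δx²+Δy²) = 4.6098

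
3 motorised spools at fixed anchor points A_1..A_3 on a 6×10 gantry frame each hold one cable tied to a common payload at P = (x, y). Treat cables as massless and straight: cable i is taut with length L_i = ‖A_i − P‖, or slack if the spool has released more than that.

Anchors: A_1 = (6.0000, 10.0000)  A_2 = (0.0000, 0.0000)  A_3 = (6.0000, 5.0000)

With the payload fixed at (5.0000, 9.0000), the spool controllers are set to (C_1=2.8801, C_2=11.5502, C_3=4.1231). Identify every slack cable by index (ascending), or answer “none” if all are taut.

1, 2

cable 1: √((1.0000)²+(1.0000)²)=1.4142, C_1=2.8801: slack
cable 2: √((-5.0000)²+(-9.0000)²)=10.2956, C_2=11.5502: slack
cable 3: √((1.0000)²+(-4.0000)²)=4.1231, C_3=4.1231: taut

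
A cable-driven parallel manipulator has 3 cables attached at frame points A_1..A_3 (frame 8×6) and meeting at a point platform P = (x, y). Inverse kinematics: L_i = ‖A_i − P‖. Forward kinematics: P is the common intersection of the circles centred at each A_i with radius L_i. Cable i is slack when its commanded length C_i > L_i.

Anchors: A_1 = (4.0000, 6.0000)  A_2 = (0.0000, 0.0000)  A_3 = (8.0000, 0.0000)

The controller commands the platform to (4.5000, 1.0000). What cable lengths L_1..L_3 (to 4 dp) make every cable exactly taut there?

cable 1: Δx=-0.5000, Δy=5.0000; L_1 = √(Δx²+Δy²) = 5.0249
cable 2: Δx=-4.5000, Δy=-1.0000; L_2 = √(Δx²+Δy²) = 4.6098
cable 3: Δx=3.5000, Δy=-1.0000; L_3 = √(Δx²+Δy²) = 3.6401

(5.0249, 4.6098, 3.6401)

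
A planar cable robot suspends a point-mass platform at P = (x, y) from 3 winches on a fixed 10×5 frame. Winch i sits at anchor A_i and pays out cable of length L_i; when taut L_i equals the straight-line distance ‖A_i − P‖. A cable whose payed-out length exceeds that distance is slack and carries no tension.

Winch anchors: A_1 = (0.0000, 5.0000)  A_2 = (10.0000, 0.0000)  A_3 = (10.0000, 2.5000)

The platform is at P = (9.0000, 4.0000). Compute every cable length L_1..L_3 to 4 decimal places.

cable 1: Δx=-9.0000, Δy=1.0000; L_1 = √(Δx²+Δy²) = 9.0554
cable 2: Δx=1.0000, Δy=-4.0000; L_2 = √(Δx²+Δy²) = 4.1231
cable 3: Δx=1.0000, Δy=-1.5000; L_3 = √(Δx²+Δy²) = 1.8028

(9.0554, 4.1231, 1.8028)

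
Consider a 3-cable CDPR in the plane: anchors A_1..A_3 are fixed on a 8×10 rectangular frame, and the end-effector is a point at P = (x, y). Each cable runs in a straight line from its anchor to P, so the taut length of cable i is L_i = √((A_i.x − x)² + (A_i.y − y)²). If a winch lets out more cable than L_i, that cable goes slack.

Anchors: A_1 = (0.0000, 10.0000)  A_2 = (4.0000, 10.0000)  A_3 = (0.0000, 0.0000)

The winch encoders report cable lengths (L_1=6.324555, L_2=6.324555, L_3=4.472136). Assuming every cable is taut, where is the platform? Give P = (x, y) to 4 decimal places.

each cable: (A_i−P)·(A_i−P) = L_i²; let k_i = ‖A_i‖²−L_i²
k_1 = 0.0000+100.0000−40.0000 = 60.0000
row 1: -8.0000x + 0.0000y = -16.0000  (k_2=76.0000)
row 2: 0.0000x + 20.0000y = 80.0000  (k_3=-20.0000)
Cramer on rows 1–2 → x = 2.0000, y = 4.0000

(2.0000, 4.0000)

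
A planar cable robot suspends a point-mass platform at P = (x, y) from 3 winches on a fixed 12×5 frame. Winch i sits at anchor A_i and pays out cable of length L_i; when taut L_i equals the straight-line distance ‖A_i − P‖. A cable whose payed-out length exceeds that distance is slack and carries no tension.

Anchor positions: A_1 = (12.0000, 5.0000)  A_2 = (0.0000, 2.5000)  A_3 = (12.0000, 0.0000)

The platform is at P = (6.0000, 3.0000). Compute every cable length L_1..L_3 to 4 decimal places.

L_1: Δ = A_1−P = (6.0000, 2.0000) → ‖Δ‖ = √40.0000 = 6.3246
L_2: Δ = A_2−P = (-6.0000, -0.5000) → ‖Δ‖ = √36.2500 = 6.0208
L_3: Δ = A_3−P = (6.0000, -3.0000) → ‖Δ‖ = √45.0000 = 6.7082

(6.3246, 6.0208, 6.7082)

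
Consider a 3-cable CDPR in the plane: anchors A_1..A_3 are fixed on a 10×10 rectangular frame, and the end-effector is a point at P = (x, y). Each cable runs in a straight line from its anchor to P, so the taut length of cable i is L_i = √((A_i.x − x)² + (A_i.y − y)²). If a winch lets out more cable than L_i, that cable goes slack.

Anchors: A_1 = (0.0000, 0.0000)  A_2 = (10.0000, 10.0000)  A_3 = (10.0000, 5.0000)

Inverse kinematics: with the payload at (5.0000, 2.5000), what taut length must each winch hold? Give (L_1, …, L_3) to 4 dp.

L_1: Δ = A_1−P = (-5.0000, -2.5000) → ‖Δ‖ = √31.2500 = 5.5902
L_2: Δ = A_2−P = (5.0000, 7.5000) → ‖Δ‖ = √81.2500 = 9.0139
L_3: Δ = A_3−P = (5.0000, 2.5000) → ‖Δ‖ = √31.2500 = 5.5902

(5.5902, 9.0139, 5.5902)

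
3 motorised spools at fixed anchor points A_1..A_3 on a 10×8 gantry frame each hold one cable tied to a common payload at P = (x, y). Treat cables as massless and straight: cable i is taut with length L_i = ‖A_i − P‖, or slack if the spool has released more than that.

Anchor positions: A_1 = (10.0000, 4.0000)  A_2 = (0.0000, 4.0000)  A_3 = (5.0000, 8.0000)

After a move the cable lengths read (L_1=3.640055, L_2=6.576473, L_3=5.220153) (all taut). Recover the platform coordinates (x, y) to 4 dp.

(6.5000, 3.0000)

expand ‖A_i−P‖²=L_i² and subtract eq 1 (k_i ≔ ‖A_i‖²−L_i²)
k_1 = 100.0000+16.0000−13.2500 = 102.7500
eq1−eq2 → [20.0000  0.0000]·P = 130.0000
eq1−eq3 → [10.0000  -8.0000]·P = 41.0000
2×2 solve → P = (6.5000, 3.0000)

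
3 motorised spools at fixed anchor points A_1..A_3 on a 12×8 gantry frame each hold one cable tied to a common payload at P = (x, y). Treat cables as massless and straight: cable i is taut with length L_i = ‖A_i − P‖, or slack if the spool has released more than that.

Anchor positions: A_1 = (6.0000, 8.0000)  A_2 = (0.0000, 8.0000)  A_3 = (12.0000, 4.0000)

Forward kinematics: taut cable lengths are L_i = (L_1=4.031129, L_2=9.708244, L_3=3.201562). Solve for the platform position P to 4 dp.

expand ‖A_i−P‖²=L_i² and subtract eq 1 (q_i ≔ ‖A_i‖²−L_i²)
q_1 = 36.0000+64.0000−16.2500 = 83.7500
eq1−eq2 → [12.0000  0.0000]·P = 114.0000
eq1−eq3 → [-12.0000  8.0000]·P = -66.0000
2×2 solve → P = (9.5000, 6.0000)

(9.5000, 6.0000)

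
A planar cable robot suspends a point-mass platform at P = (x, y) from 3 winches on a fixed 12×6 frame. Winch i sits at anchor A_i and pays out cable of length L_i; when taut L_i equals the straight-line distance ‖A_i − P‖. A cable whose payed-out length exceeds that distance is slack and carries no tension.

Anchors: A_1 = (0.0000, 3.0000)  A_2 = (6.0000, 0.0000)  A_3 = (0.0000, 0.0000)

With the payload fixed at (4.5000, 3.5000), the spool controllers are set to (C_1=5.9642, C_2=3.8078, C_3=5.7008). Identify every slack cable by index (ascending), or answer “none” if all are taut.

1

cable 1: L_1 = ‖A_1−P‖ = 4.5277;  C_1 = 5.9642 → slack
cable 2: L_2 = ‖A_2−P‖ = 3.8079;  C_2 = 3.8078 → taut
cable 3: L_3 = ‖A_3−P‖ = 5.7009;  C_3 = 5.7008 → taut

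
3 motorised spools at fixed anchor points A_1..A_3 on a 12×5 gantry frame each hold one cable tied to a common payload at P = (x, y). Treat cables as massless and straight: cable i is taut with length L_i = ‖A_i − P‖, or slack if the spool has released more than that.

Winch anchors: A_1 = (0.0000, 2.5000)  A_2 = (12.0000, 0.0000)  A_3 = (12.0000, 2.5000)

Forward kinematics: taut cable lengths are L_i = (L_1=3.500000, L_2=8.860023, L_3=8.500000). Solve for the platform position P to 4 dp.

(3.5000, 2.5000)

each cable: (A_i−P)·(A_i−P) = L_i²; let k_i = ‖A_i‖²−L_i²
k_1 = 0.0000+6.2500−12.2500 = -6.0000
row 1: -24.0000x + 5.0000y = -71.5000  (k_2=65.5000)
row 2: -24.0000x + 0.0000y = -84.0000  (k_3=78.0000)
Cramer on rows 1–2 → x = 3.5000, y = 2.5000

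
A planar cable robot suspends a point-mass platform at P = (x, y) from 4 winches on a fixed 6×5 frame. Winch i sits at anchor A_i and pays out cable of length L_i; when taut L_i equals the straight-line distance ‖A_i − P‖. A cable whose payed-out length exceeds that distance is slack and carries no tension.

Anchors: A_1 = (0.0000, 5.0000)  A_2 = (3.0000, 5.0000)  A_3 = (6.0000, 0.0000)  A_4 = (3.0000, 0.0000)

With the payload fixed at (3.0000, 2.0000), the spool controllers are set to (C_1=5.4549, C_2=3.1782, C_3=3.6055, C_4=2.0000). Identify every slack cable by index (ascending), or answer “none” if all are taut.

1, 2

cable 1: √((-3.0000)²+(3.0000)²)=4.2426, C_1=5.4549: slack
cable 2: √((0.0000)²+(3.0000)²)=3.0000, C_2=3.1782: slack
cable 3: √((3.0000)²+(-2.0000)²)=3.6056, C_3=3.6055: taut
cable 4: √((0.0000)²+(-2.0000)²)=2.0000, C_4=2.0000: taut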